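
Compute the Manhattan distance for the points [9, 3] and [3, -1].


d = sum of absolute differences: |9-3|=6 + |3--1|=4 = 10.

10


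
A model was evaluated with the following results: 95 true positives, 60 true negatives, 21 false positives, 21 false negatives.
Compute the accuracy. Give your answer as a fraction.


Accuracy = (TP + TN) / (TP + TN + FP + FN) = (95 + 60) / 197 = 155/197.

155/197


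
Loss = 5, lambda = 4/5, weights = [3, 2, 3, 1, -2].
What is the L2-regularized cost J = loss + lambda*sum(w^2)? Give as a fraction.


L2 sq norm = sum(w^2) = 27. J = 5 + 4/5 * 27 = 133/5.

133/5


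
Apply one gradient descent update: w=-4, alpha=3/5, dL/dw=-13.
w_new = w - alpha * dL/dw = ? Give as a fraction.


w_new = -4 - 3/5 * -13 = -4 - -39/5 = 19/5.

19/5


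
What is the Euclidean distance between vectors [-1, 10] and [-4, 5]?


d = sqrt(sum of squared differences). (-1--4)^2=9, (10-5)^2=25. Sum = 34.

sqrt(34)


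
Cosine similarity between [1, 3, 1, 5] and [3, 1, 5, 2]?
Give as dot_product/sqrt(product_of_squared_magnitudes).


dot = 21. |a|^2 = 36, |b|^2 = 39. cos = 21/sqrt(1404).

21/sqrt(1404)


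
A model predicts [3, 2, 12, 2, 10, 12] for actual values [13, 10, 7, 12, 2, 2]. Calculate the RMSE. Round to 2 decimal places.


MSE = 75.5000. RMSE = sqrt(75.5000) = 8.69.

8.69


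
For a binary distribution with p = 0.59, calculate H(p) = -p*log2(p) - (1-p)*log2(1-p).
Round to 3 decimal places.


H = -0.59*log2(0.59) - 0.41*log2(0.41) = 0.977.

0.977


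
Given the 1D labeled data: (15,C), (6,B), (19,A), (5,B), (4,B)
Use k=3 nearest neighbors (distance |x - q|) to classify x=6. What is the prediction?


Distances: |15-6|=9, |6-6|=0, |19-6|=13, |5-6|=1, |4-6|=2. 3 nearest: (6,B), (5,B), (4,B). Counts: {'B': 3}. Majority class: B.

B


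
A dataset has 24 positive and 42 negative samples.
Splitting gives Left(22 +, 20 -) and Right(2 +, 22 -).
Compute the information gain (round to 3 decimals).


H(parent) = 0.9457. H(left) = 0.9984, H(right) = 0.4138. Weighted = (42/66)*0.9984 + (24/66)*0.4138 = 0.7858. IG = 0.9457 - 0.7858 = 0.1599, which rounds to 0.160.

0.160


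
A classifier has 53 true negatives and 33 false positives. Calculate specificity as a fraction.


Specificity = TN / (TN + FP) = 53 / 86 = 53/86.

53/86


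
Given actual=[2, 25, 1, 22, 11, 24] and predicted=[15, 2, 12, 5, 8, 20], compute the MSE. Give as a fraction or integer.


MSE = (1/6) * ((2-15)^2=169 + (25-2)^2=529 + (1-12)^2=121 + (22-5)^2=289 + (11-8)^2=9 + (24-20)^2=16). Sum = 1133. MSE = 1133/6.

1133/6


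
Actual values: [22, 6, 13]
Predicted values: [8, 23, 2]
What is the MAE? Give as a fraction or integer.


MAE = (1/3) * (|22-8|=14 + |6-23|=17 + |13-2|=11). Sum = 42. MAE = 14.

14


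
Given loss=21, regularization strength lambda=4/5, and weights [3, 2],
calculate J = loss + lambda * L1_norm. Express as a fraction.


L1 norm = sum(|w|) = 5. J = 21 + 4/5 * 5 = 25.

25


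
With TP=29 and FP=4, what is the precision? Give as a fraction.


Precision = TP / (TP + FP) = 29 / 33 = 29/33.

29/33


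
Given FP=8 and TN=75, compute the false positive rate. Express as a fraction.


FPR = FP / (FP + TN) = 8 / 83 = 8/83.

8/83


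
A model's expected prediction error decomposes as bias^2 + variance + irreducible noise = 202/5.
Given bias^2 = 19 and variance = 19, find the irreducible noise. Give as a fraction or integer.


Total error = bias^2 + variance + irreducible noise. So irreducible noise = 202/5 - 19 - 19 = 12/5.

12/5


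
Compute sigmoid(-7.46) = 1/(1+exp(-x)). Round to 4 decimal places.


sigma(-7.46) = 1/(1+e^(7.46)) = 1/(1+1737.148057) = 1/1738.148057 = 0.0006.

0.0006


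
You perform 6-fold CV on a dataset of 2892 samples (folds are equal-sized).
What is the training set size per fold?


Each validation fold has 2892/6 = 482 samples. Training set = 2892 - 482 = 2410.

2410


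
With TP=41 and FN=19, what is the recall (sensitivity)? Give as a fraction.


Recall = TP / (TP + FN) = 41 / 60 = 41/60.

41/60


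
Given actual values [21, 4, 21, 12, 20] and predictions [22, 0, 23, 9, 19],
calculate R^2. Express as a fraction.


Mean(y) = 78/5. SS_res = 31. SS_tot = 1126/5. R^2 = 1 - 31/(1126/5) = 971/1126.

971/1126


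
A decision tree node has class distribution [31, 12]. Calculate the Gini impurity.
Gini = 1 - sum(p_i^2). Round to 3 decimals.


Total = 43. Proportions: 31/43, 12/43. sum(p_i^2) = 0.5976. Gini = 1 - 0.5976 = 0.4024, which rounds to 0.402.

0.402


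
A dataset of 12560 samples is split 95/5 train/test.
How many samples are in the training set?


Test set = 12560 * 5% = 628. Training set = 12560 - 628 = 11932.

11932


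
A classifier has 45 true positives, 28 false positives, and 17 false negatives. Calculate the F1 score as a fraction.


Precision = 45/73 = 45/73. Recall = 45/62 = 45/62. F1 = 2*P*R/(P+R) = 2/3.

2/3


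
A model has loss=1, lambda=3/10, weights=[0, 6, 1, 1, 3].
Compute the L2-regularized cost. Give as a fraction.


L2 sq norm = sum(w^2) = 47. J = 1 + 3/10 * 47 = 151/10.

151/10


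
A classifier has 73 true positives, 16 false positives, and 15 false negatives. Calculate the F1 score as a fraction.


Precision = 73/89 = 73/89. Recall = 73/88 = 73/88. F1 = 2*P*R/(P+R) = 146/177.

146/177


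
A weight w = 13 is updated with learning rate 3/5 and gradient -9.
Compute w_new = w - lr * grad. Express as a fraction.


w_new = 13 - 3/5 * -9 = 13 - -27/5 = 92/5.

92/5


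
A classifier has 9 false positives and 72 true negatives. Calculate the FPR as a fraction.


FPR = FP / (FP + TN) = 9 / 81 = 1/9.

1/9


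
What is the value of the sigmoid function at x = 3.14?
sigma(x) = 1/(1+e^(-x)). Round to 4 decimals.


sigma(3.14) = 1/(1+e^(-3.14)) = 1/(1+0.043283) = 1/1.043283 = 0.9585.

0.9585


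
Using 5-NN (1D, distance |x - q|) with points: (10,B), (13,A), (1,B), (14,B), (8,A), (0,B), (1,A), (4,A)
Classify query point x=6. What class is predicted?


Distances: |10-6|=4, |13-6|=7, |1-6|=5, |14-6|=8, |8-6|=2, |0-6|=6, |1-6|=5, |4-6|=2. 5 nearest: (8,A), (4,A), (10,B), (1,A), (1,B). Counts: {'A': 3, 'B': 2}. Majority class: A.

A


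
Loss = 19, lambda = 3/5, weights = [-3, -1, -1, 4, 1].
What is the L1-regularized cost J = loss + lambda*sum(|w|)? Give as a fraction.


L1 norm = sum(|w|) = 10. J = 19 + 3/5 * 10 = 25.

25


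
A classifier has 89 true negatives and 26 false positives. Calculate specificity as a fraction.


Specificity = TN / (TN + FP) = 89 / 115 = 89/115.

89/115


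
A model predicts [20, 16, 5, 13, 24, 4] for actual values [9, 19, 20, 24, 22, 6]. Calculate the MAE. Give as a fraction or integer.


MAE = (1/6) * (|9-20|=11 + |19-16|=3 + |20-5|=15 + |24-13|=11 + |22-24|=2 + |6-4|=2). Sum = 44. MAE = 22/3.

22/3


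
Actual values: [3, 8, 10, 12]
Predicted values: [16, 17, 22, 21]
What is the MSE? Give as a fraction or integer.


MSE = (1/4) * ((3-16)^2=169 + (8-17)^2=81 + (10-22)^2=144 + (12-21)^2=81). Sum = 475. MSE = 475/4.

475/4


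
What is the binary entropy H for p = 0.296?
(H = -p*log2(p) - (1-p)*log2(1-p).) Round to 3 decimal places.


H = -0.296*log2(0.296) - 0.704*log2(0.704) = 0.876.

0.876


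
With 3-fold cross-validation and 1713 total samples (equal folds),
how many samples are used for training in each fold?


Each validation fold has 1713/3 = 571 samples. Training set = 1713 - 571 = 1142.

1142


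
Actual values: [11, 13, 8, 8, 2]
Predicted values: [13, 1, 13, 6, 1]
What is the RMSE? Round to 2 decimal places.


MSE = 35.6000. RMSE = sqrt(35.6000) = 5.97.

5.97


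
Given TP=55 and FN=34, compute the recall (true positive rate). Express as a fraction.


Recall = TP / (TP + FN) = 55 / 89 = 55/89.

55/89


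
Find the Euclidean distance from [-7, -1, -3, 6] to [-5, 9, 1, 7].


d = sqrt(sum of squared differences). (-7--5)^2=4, (-1-9)^2=100, (-3-1)^2=16, (6-7)^2=1. Sum = 121.

11


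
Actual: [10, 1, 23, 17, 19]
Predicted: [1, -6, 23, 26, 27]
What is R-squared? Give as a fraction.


Mean(y) = 14. SS_res = 275. SS_tot = 300. R^2 = 1 - 275/(300) = 1/12.

1/12


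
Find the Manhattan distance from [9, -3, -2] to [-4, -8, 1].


d = sum of absolute differences: |9--4|=13 + |-3--8|=5 + |-2-1|=3 = 21.

21


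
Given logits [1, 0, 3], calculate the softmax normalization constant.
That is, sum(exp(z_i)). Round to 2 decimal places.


Denom = e^1=2.7183 + e^0=1.0000 + e^3=20.0855. Sum = 23.8038, which rounds to 23.80.

23.80


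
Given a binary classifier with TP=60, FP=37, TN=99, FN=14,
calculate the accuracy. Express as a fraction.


Accuracy = (TP + TN) / (TP + TN + FP + FN) = (60 + 99) / 210 = 53/70.

53/70


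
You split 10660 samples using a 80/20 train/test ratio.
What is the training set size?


Test set = 10660 * 20% = 2132. Training set = 10660 - 2132 = 8528.

8528


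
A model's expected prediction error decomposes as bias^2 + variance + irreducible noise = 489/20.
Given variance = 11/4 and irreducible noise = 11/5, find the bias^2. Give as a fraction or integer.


Total error = bias^2 + variance + irreducible noise. So bias^2 = 489/20 - 11/4 - 11/5 = 39/2.

39/2


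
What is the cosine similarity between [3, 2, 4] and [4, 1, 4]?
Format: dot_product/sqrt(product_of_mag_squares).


dot = 30. |a|^2 = 29, |b|^2 = 33. cos = 30/sqrt(957).

30/sqrt(957)


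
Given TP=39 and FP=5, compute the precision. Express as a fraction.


Precision = TP / (TP + FP) = 39 / 44 = 39/44.

39/44


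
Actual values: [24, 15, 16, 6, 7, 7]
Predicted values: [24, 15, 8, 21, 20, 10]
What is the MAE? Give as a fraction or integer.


MAE = (1/6) * (|24-24|=0 + |15-15|=0 + |16-8|=8 + |6-21|=15 + |7-20|=13 + |7-10|=3). Sum = 39. MAE = 13/2.

13/2


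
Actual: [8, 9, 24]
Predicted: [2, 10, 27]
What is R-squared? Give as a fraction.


Mean(y) = 41/3. SS_res = 46. SS_tot = 482/3. R^2 = 1 - 46/(482/3) = 172/241.

172/241


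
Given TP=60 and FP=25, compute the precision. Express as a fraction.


Precision = TP / (TP + FP) = 60 / 85 = 12/17.

12/17


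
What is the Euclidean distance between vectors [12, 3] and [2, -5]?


d = sqrt(sum of squared differences). (12-2)^2=100, (3--5)^2=64. Sum = 164.

sqrt(164)


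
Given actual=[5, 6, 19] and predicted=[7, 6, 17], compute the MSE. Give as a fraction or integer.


MSE = (1/3) * ((5-7)^2=4 + (6-6)^2=0 + (19-17)^2=4). Sum = 8. MSE = 8/3.

8/3


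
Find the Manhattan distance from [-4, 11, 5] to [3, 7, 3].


d = sum of absolute differences: |-4-3|=7 + |11-7|=4 + |5-3|=2 = 13.

13


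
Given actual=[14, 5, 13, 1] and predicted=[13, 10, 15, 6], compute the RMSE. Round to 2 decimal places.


MSE = 13.7500. RMSE = sqrt(13.7500) = 3.71.

3.71


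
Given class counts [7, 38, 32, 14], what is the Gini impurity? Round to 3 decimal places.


Total = 91. Proportions: 7/91, 38/91, 32/91, 14/91. sum(p_i^2) = 0.3276. Gini = 1 - 0.3276 = 0.6724, which rounds to 0.672.

0.672


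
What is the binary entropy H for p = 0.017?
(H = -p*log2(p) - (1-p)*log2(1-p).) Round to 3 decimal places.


H = -0.017*log2(0.017) - 0.983*log2(0.983) = 0.124.

0.124


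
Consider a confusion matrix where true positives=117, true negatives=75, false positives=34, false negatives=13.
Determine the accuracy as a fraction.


Accuracy = (TP + TN) / (TP + TN + FP + FN) = (117 + 75) / 239 = 192/239.

192/239


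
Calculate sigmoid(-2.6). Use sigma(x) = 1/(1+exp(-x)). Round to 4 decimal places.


sigma(-2.6) = 1/(1+e^(2.6)) = 1/(1+13.463738) = 1/14.463738 = 0.0691.

0.0691


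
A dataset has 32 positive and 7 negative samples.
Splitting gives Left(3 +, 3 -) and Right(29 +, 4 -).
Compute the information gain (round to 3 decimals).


H(parent) = 0.6790. H(left) = 1.0000, H(right) = 0.5328. Weighted = (6/39)*1.0000 + (33/39)*0.5328 = 0.6047. IG = 0.6790 - 0.6047 = 0.0743, which rounds to 0.074.

0.074


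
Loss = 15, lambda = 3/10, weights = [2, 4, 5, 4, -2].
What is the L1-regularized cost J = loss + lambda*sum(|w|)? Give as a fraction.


L1 norm = sum(|w|) = 17. J = 15 + 3/10 * 17 = 201/10.

201/10


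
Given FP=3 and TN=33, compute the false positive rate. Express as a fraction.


FPR = FP / (FP + TN) = 3 / 36 = 1/12.

1/12


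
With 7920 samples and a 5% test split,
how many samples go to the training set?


Test set = 7920 * 5% = 396. Training set = 7920 - 396 = 7524.

7524


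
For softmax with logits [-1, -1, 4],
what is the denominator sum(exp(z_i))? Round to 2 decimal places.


Denom = e^-1=0.3679 + e^-1=0.3679 + e^4=54.5982. Sum = 55.3340, which rounds to 55.33.

55.33


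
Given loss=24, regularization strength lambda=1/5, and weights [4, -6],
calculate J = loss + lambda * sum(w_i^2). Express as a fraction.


L2 sq norm = sum(w^2) = 52. J = 24 + 1/5 * 52 = 172/5.

172/5


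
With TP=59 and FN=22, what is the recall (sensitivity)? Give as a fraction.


Recall = TP / (TP + FN) = 59 / 81 = 59/81.

59/81


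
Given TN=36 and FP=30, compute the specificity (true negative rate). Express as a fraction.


Specificity = TN / (TN + FP) = 36 / 66 = 6/11.

6/11


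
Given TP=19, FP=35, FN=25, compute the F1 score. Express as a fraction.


Precision = 19/54 = 19/54. Recall = 19/44 = 19/44. F1 = 2*P*R/(P+R) = 19/49.

19/49


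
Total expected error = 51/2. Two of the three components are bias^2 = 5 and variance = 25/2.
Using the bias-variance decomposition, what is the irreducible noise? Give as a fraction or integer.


Total error = bias^2 + variance + irreducible noise. So irreducible noise = 51/2 - 5 - 25/2 = 8.

8


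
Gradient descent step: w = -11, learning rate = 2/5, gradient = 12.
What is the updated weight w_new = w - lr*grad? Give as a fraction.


w_new = -11 - 2/5 * 12 = -11 - 24/5 = -79/5.

-79/5


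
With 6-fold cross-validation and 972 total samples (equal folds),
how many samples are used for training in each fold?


Each validation fold has 972/6 = 162 samples. Training set = 972 - 162 = 810.

810


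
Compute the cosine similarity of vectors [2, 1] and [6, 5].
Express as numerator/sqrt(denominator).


dot = 17. |a|^2 = 5, |b|^2 = 61. cos = 17/sqrt(305).

17/sqrt(305)


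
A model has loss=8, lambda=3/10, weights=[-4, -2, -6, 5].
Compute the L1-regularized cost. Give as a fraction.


L1 norm = sum(|w|) = 17. J = 8 + 3/10 * 17 = 131/10.

131/10


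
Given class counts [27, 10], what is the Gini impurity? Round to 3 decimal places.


Total = 37. Proportions: 27/37, 10/37. sum(p_i^2) = 0.6056. Gini = 1 - 0.6056 = 0.3944, which rounds to 0.394.

0.394


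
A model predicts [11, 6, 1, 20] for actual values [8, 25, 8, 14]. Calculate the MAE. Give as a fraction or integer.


MAE = (1/4) * (|8-11|=3 + |25-6|=19 + |8-1|=7 + |14-20|=6). Sum = 35. MAE = 35/4.

35/4


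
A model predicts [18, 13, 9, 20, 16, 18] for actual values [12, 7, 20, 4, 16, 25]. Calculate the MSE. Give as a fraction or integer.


MSE = (1/6) * ((12-18)^2=36 + (7-13)^2=36 + (20-9)^2=121 + (4-20)^2=256 + (16-16)^2=0 + (25-18)^2=49). Sum = 498. MSE = 83.

83


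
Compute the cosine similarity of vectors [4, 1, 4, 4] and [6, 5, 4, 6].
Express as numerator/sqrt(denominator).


dot = 69. |a|^2 = 49, |b|^2 = 113. cos = 69/sqrt(5537).

69/sqrt(5537)


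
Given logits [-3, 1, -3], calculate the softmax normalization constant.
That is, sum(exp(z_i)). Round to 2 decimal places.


Denom = e^-3=0.0498 + e^1=2.7183 + e^-3=0.0498. Sum = 2.8179, which rounds to 2.82.

2.82


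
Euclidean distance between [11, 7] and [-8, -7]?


d = sqrt(sum of squared differences). (11--8)^2=361, (7--7)^2=196. Sum = 557.

sqrt(557)


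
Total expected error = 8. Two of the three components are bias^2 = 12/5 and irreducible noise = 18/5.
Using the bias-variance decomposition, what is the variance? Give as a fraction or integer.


Total error = bias^2 + variance + irreducible noise. So variance = 8 - 12/5 - 18/5 = 2.

2


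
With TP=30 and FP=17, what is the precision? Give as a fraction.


Precision = TP / (TP + FP) = 30 / 47 = 30/47.

30/47


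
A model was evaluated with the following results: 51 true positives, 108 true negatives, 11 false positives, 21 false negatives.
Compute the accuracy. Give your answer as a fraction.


Accuracy = (TP + TN) / (TP + TN + FP + FN) = (51 + 108) / 191 = 159/191.

159/191


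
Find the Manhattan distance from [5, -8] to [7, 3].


d = sum of absolute differences: |5-7|=2 + |-8-3|=11 = 13.

13


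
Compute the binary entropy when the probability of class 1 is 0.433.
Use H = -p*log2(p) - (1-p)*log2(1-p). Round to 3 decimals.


H = -0.433*log2(0.433) - 0.567*log2(0.567) = 0.987.

0.987


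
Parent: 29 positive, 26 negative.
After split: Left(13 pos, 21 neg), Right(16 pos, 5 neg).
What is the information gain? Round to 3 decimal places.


H(parent) = 0.9979. H(left) = 0.9597, H(right) = 0.7919. Weighted = (34/55)*0.9597 + (21/55)*0.7919 = 0.8956. IG = 0.9979 - 0.8956 = 0.1023, which rounds to 0.102.

0.102


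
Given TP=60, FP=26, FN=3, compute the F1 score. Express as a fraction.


Precision = 60/86 = 30/43. Recall = 60/63 = 20/21. F1 = 2*P*R/(P+R) = 120/149.

120/149


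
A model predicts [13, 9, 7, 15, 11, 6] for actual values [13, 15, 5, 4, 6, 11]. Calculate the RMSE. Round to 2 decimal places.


MSE = 35.1667. RMSE = sqrt(35.1667) = 5.93.

5.93


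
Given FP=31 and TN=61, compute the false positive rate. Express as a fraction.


FPR = FP / (FP + TN) = 31 / 92 = 31/92.

31/92


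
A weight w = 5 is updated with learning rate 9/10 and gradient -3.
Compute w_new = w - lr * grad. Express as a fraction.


w_new = 5 - 9/10 * -3 = 5 - -27/10 = 77/10.

77/10


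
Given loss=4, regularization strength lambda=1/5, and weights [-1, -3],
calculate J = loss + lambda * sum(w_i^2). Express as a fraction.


L2 sq norm = sum(w^2) = 10. J = 4 + 1/5 * 10 = 6.

6


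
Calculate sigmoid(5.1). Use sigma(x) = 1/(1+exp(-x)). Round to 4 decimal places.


sigma(5.1) = 1/(1+e^(-5.1)) = 1/(1+0.006097) = 1/1.006097 = 0.9939.

0.9939


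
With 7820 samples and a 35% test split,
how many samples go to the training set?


Test set = 7820 * 35% = 2737. Training set = 7820 - 2737 = 5083.

5083


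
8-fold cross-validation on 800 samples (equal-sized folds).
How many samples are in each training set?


Each validation fold has 800/8 = 100 samples. Training set = 800 - 100 = 700.

700


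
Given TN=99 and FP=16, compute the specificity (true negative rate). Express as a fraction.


Specificity = TN / (TN + FP) = 99 / 115 = 99/115.

99/115


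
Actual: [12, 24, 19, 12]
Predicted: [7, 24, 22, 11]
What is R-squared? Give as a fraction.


Mean(y) = 67/4. SS_res = 35. SS_tot = 411/4. R^2 = 1 - 35/(411/4) = 271/411.

271/411


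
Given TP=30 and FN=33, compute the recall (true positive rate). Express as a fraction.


Recall = TP / (TP + FN) = 30 / 63 = 10/21.

10/21


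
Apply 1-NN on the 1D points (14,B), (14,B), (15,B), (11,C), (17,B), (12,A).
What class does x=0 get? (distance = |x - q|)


Distances: |14-0|=14, |14-0|=14, |15-0|=15, |11-0|=11, |17-0|=17, |12-0|=12. 1 nearest: (11,C). Counts: {'C': 1}. Majority class: C.

C


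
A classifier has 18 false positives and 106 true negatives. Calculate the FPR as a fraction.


FPR = FP / (FP + TN) = 18 / 124 = 9/62.

9/62


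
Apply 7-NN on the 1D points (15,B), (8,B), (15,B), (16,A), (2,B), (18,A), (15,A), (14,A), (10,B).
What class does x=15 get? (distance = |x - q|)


Distances: |15-15|=0, |8-15|=7, |15-15|=0, |16-15|=1, |2-15|=13, |18-15|=3, |15-15|=0, |14-15|=1, |10-15|=5. 7 nearest: (15,A), (15,B), (15,B), (16,A), (14,A), (18,A), (10,B). Counts: {'A': 4, 'B': 3}. Majority class: A.

A


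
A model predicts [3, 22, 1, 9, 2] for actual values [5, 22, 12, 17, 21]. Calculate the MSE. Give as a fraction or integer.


MSE = (1/5) * ((5-3)^2=4 + (22-22)^2=0 + (12-1)^2=121 + (17-9)^2=64 + (21-2)^2=361). Sum = 550. MSE = 110.

110


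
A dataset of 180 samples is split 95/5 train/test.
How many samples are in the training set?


Test set = 180 * 5% = 9. Training set = 180 - 9 = 171.

171


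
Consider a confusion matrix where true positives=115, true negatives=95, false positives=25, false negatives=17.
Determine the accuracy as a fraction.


Accuracy = (TP + TN) / (TP + TN + FP + FN) = (115 + 95) / 252 = 5/6.

5/6


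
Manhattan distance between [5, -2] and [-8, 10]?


d = sum of absolute differences: |5--8|=13 + |-2-10|=12 = 25.

25


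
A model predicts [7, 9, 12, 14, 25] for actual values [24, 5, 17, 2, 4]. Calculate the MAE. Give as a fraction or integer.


MAE = (1/5) * (|24-7|=17 + |5-9|=4 + |17-12|=5 + |2-14|=12 + |4-25|=21). Sum = 59. MAE = 59/5.

59/5


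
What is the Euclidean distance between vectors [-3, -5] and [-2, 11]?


d = sqrt(sum of squared differences). (-3--2)^2=1, (-5-11)^2=256. Sum = 257.

sqrt(257)


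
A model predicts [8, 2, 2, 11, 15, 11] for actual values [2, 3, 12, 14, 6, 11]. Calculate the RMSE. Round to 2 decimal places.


MSE = 37.8333. RMSE = sqrt(37.8333) = 6.15.

6.15


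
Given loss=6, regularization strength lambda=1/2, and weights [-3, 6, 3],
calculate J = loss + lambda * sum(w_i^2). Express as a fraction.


L2 sq norm = sum(w^2) = 54. J = 6 + 1/2 * 54 = 33.

33


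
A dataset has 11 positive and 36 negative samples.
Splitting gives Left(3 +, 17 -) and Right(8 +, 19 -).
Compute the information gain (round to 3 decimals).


H(parent) = 0.7850. H(left) = 0.6098, H(right) = 0.8767. Weighted = (20/47)*0.6098 + (27/47)*0.8767 = 0.7631. IG = 0.7850 - 0.7631 = 0.0219, which rounds to 0.022.

0.022


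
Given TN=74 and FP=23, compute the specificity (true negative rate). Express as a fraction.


Specificity = TN / (TN + FP) = 74 / 97 = 74/97.

74/97


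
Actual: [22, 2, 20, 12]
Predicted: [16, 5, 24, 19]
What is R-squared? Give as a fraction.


Mean(y) = 14. SS_res = 110. SS_tot = 248. R^2 = 1 - 110/(248) = 69/124.

69/124


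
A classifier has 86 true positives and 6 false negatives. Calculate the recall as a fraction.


Recall = TP / (TP + FN) = 86 / 92 = 43/46.

43/46


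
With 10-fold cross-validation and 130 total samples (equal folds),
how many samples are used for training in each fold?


Each validation fold has 130/10 = 13 samples. Training set = 130 - 13 = 117.

117


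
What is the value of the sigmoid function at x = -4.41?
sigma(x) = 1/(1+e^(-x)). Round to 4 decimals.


sigma(-4.41) = 1/(1+e^(4.41)) = 1/(1+82.269464) = 1/83.269464 = 0.0120.

0.0120


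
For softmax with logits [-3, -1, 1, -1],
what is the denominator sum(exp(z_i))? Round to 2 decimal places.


Denom = e^-3=0.0498 + e^-1=0.3679 + e^1=2.7183 + e^-1=0.3679. Sum = 3.5039, which rounds to 3.50.

3.50


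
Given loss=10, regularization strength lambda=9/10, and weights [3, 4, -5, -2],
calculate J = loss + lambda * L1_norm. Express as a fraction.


L1 norm = sum(|w|) = 14. J = 10 + 9/10 * 14 = 113/5.

113/5


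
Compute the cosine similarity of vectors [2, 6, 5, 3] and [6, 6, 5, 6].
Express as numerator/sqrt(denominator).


dot = 91. |a|^2 = 74, |b|^2 = 133. cos = 91/sqrt(9842).

91/sqrt(9842)


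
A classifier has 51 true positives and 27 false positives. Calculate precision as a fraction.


Precision = TP / (TP + FP) = 51 / 78 = 17/26.

17/26


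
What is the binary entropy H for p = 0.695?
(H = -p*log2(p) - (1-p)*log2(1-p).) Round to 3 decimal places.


H = -0.695*log2(0.695) - 0.305*log2(0.305) = 0.887.

0.887


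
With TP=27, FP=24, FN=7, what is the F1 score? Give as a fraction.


Precision = 27/51 = 9/17. Recall = 27/34 = 27/34. F1 = 2*P*R/(P+R) = 54/85.

54/85


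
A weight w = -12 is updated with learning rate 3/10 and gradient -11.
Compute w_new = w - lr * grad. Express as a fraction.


w_new = -12 - 3/10 * -11 = -12 - -33/10 = -87/10.

-87/10


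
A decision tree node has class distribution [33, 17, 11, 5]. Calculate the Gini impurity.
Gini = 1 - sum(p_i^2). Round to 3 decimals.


Total = 66. Proportions: 33/66, 17/66, 11/66, 5/66. sum(p_i^2) = 0.3499. Gini = 1 - 0.3499 = 0.6501, which rounds to 0.650.

0.650


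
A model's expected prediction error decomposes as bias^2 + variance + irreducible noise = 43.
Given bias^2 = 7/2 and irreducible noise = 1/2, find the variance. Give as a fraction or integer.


Total error = bias^2 + variance + irreducible noise. So variance = 43 - 7/2 - 1/2 = 39.

39


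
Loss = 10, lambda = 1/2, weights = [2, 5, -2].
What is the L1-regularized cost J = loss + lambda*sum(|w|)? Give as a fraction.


L1 norm = sum(|w|) = 9. J = 10 + 1/2 * 9 = 29/2.

29/2


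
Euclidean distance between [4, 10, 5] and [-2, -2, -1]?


d = sqrt(sum of squared differences). (4--2)^2=36, (10--2)^2=144, (5--1)^2=36. Sum = 216.

sqrt(216)


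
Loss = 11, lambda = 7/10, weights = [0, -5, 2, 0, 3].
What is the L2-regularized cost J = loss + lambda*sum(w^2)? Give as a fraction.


L2 sq norm = sum(w^2) = 38. J = 11 + 7/10 * 38 = 188/5.

188/5


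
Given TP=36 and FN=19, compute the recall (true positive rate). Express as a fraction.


Recall = TP / (TP + FN) = 36 / 55 = 36/55.

36/55


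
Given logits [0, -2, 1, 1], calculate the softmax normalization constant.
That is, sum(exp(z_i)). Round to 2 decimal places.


Denom = e^0=1.0000 + e^-2=0.1353 + e^1=2.7183 + e^1=2.7183. Sum = 6.5719, which rounds to 6.57.

6.57


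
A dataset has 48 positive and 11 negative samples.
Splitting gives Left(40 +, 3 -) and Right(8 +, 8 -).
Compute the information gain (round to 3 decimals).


H(parent) = 0.6940. H(left) = 0.3651, H(right) = 1.0000. Weighted = (43/59)*0.3651 + (16/59)*1.0000 = 0.5373. IG = 0.6940 - 0.5373 = 0.1567, which rounds to 0.157.

0.157


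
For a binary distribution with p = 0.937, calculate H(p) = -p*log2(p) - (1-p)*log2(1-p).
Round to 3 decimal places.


H = -0.937*log2(0.937) - 0.063*log2(0.063) = 0.339.

0.339


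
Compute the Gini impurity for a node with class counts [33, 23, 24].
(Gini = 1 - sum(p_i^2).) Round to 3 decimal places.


Total = 80. Proportions: 33/80, 23/80, 24/80. sum(p_i^2) = 0.3428. Gini = 1 - 0.3428 = 0.6572, which rounds to 0.657.

0.657


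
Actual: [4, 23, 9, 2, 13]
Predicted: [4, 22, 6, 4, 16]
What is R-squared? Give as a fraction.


Mean(y) = 51/5. SS_res = 23. SS_tot = 1394/5. R^2 = 1 - 23/(1394/5) = 1279/1394.

1279/1394


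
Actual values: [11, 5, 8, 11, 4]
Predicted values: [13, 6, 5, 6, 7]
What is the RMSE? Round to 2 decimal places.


MSE = 9.6000. RMSE = sqrt(9.6000) = 3.10.

3.10


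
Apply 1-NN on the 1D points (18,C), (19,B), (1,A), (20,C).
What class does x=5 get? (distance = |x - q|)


Distances: |18-5|=13, |19-5|=14, |1-5|=4, |20-5|=15. 1 nearest: (1,A). Counts: {'A': 1}. Majority class: A.

A


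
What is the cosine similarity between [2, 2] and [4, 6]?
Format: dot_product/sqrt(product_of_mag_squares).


dot = 20. |a|^2 = 8, |b|^2 = 52. cos = 20/sqrt(416).

20/sqrt(416)


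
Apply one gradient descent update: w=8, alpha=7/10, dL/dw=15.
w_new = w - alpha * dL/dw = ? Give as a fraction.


w_new = 8 - 7/10 * 15 = 8 - 21/2 = -5/2.

-5/2


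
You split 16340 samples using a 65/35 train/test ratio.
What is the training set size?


Test set = 16340 * 35% = 5719. Training set = 16340 - 5719 = 10621.

10621


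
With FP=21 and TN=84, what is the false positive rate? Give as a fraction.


FPR = FP / (FP + TN) = 21 / 105 = 1/5.

1/5


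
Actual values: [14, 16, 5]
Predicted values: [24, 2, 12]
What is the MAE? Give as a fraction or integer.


MAE = (1/3) * (|14-24|=10 + |16-2|=14 + |5-12|=7). Sum = 31. MAE = 31/3.

31/3


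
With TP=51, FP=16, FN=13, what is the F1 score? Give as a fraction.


Precision = 51/67 = 51/67. Recall = 51/64 = 51/64. F1 = 2*P*R/(P+R) = 102/131.

102/131


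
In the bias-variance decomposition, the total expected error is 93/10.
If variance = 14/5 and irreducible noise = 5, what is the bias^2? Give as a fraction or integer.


Total error = bias^2 + variance + irreducible noise. So bias^2 = 93/10 - 14/5 - 5 = 3/2.

3/2


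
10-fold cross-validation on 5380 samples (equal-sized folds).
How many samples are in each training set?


Each validation fold has 5380/10 = 538 samples. Training set = 5380 - 538 = 4842.

4842


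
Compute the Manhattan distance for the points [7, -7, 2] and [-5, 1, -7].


d = sum of absolute differences: |7--5|=12 + |-7-1|=8 + |2--7|=9 = 29.

29


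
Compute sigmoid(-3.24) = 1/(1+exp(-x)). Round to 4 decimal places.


sigma(-3.24) = 1/(1+e^(3.24)) = 1/(1+25.533722) = 1/26.533722 = 0.0377.

0.0377


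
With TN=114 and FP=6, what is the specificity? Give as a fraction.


Specificity = TN / (TN + FP) = 114 / 120 = 19/20.

19/20


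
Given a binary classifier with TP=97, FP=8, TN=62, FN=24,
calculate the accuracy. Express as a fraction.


Accuracy = (TP + TN) / (TP + TN + FP + FN) = (97 + 62) / 191 = 159/191.

159/191


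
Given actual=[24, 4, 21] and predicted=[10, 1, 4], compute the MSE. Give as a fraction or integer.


MSE = (1/3) * ((24-10)^2=196 + (4-1)^2=9 + (21-4)^2=289). Sum = 494. MSE = 494/3.

494/3


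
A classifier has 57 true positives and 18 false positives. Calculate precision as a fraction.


Precision = TP / (TP + FP) = 57 / 75 = 19/25.

19/25


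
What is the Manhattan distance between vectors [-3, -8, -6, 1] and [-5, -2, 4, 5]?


d = sum of absolute differences: |-3--5|=2 + |-8--2|=6 + |-6-4|=10 + |1-5|=4 = 22.

22


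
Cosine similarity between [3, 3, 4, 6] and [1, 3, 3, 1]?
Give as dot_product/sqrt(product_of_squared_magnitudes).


dot = 30. |a|^2 = 70, |b|^2 = 20. cos = 30/sqrt(1400).

30/sqrt(1400)


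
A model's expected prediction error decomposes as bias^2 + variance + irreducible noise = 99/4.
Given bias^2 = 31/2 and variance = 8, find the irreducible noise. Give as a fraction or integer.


Total error = bias^2 + variance + irreducible noise. So irreducible noise = 99/4 - 31/2 - 8 = 5/4.

5/4


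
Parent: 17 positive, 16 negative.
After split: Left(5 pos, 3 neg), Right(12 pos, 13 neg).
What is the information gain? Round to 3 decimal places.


H(parent) = 0.9993. H(left) = 0.9544, H(right) = 0.9988. Weighted = (8/33)*0.9544 + (25/33)*0.9988 = 0.9880. IG = 0.9993 - 0.9880 = 0.0113, which rounds to 0.011.

0.011


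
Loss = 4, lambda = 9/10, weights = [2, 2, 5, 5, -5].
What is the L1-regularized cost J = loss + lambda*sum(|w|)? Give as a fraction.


L1 norm = sum(|w|) = 19. J = 4 + 9/10 * 19 = 211/10.

211/10


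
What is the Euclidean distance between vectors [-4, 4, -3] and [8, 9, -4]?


d = sqrt(sum of squared differences). (-4-8)^2=144, (4-9)^2=25, (-3--4)^2=1. Sum = 170.

sqrt(170)


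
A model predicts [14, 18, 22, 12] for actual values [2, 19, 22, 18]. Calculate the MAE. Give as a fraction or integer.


MAE = (1/4) * (|2-14|=12 + |19-18|=1 + |22-22|=0 + |18-12|=6). Sum = 19. MAE = 19/4.

19/4


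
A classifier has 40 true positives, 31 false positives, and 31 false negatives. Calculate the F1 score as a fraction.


Precision = 40/71 = 40/71. Recall = 40/71 = 40/71. F1 = 2*P*R/(P+R) = 40/71.

40/71


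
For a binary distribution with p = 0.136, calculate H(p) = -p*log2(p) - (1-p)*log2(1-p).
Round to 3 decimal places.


H = -0.136*log2(0.136) - 0.864*log2(0.864) = 0.574.

0.574


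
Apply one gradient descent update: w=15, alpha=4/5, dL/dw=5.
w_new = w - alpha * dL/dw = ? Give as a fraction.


w_new = 15 - 4/5 * 5 = 15 - 4 = 11.

11


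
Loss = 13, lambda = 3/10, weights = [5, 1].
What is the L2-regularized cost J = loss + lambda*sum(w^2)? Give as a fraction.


L2 sq norm = sum(w^2) = 26. J = 13 + 3/10 * 26 = 104/5.

104/5


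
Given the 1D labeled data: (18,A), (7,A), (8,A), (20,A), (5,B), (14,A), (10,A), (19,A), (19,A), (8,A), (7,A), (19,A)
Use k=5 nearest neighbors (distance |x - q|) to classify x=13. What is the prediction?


Distances: |18-13|=5, |7-13|=6, |8-13|=5, |20-13|=7, |5-13|=8, |14-13|=1, |10-13|=3, |19-13|=6, |19-13|=6, |8-13|=5, |7-13|=6, |19-13|=6. 5 nearest: (14,A), (10,A), (18,A), (8,A), (8,A). Counts: {'A': 5}. Majority class: A.

A


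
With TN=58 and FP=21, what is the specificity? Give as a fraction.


Specificity = TN / (TN + FP) = 58 / 79 = 58/79.

58/79


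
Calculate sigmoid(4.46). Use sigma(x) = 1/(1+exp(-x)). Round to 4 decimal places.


sigma(4.46) = 1/(1+e^(-4.46)) = 1/(1+0.011562) = 1/1.011562 = 0.9886.

0.9886


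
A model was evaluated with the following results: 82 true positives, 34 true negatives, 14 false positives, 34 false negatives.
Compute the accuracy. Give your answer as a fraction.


Accuracy = (TP + TN) / (TP + TN + FP + FN) = (82 + 34) / 164 = 29/41.

29/41


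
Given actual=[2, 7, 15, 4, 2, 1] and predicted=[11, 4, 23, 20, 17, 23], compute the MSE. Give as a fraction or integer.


MSE = (1/6) * ((2-11)^2=81 + (7-4)^2=9 + (15-23)^2=64 + (4-20)^2=256 + (2-17)^2=225 + (1-23)^2=484). Sum = 1119. MSE = 373/2.

373/2


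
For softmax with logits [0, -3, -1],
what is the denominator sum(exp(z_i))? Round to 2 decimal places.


Denom = e^0=1.0000 + e^-3=0.0498 + e^-1=0.3679. Sum = 1.4177, which rounds to 1.42.

1.42


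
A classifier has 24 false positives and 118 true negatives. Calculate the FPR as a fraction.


FPR = FP / (FP + TN) = 24 / 142 = 12/71.

12/71


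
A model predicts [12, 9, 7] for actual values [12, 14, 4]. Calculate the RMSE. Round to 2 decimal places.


MSE = 11.3333. RMSE = sqrt(11.3333) = 3.37.

3.37


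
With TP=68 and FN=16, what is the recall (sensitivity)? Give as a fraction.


Recall = TP / (TP + FN) = 68 / 84 = 17/21.

17/21


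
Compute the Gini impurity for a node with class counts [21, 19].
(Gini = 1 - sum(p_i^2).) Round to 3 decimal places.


Total = 40. Proportions: 21/40, 19/40. sum(p_i^2) = 0.5012. Gini = 1 - 0.5012 = 0.4988, which rounds to 0.499.

0.499


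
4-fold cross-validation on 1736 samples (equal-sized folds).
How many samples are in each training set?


Each validation fold has 1736/4 = 434 samples. Training set = 1736 - 434 = 1302.

1302


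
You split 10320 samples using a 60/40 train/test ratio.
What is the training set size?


Test set = 10320 * 40% = 4128. Training set = 10320 - 4128 = 6192.

6192


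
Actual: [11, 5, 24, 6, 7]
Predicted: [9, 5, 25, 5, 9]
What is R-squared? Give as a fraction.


Mean(y) = 53/5. SS_res = 10. SS_tot = 1226/5. R^2 = 1 - 10/(1226/5) = 588/613.

588/613


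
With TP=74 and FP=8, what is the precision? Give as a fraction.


Precision = TP / (TP + FP) = 74 / 82 = 37/41.

37/41


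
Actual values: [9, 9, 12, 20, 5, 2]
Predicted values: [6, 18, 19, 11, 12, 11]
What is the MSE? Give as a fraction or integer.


MSE = (1/6) * ((9-6)^2=9 + (9-18)^2=81 + (12-19)^2=49 + (20-11)^2=81 + (5-12)^2=49 + (2-11)^2=81). Sum = 350. MSE = 175/3.

175/3


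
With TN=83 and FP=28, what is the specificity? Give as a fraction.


Specificity = TN / (TN + FP) = 83 / 111 = 83/111.

83/111


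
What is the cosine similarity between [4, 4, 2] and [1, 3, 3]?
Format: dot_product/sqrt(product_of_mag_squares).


dot = 22. |a|^2 = 36, |b|^2 = 19. cos = 22/sqrt(684).

22/sqrt(684)


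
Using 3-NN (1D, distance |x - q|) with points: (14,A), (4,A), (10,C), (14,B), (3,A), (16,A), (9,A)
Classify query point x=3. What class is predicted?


Distances: |14-3|=11, |4-3|=1, |10-3|=7, |14-3|=11, |3-3|=0, |16-3|=13, |9-3|=6. 3 nearest: (3,A), (4,A), (9,A). Counts: {'A': 3}. Majority class: A.

A


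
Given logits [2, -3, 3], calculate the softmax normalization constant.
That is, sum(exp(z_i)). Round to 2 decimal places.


Denom = e^2=7.3891 + e^-3=0.0498 + e^3=20.0855. Sum = 27.5244, which rounds to 27.52.

27.52


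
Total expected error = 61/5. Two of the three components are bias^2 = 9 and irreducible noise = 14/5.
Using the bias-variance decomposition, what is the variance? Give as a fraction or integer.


Total error = bias^2 + variance + irreducible noise. So variance = 61/5 - 9 - 14/5 = 2/5.

2/5


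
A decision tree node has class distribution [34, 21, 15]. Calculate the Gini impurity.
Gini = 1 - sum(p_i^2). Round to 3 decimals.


Total = 70. Proportions: 34/70, 21/70, 15/70. sum(p_i^2) = 0.3718. Gini = 1 - 0.3718 = 0.6282, which rounds to 0.628.

0.628


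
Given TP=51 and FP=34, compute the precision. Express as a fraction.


Precision = TP / (TP + FP) = 51 / 85 = 3/5.

3/5


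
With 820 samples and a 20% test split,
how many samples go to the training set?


Test set = 820 * 20% = 164. Training set = 820 - 164 = 656.

656


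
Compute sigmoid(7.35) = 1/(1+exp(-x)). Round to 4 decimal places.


sigma(7.35) = 1/(1+e^(-7.35)) = 1/(1+0.000643) = 1/1.000643 = 0.9994.

0.9994


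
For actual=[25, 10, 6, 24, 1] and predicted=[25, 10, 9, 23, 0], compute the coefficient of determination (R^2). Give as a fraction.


Mean(y) = 66/5. SS_res = 11. SS_tot = 2334/5. R^2 = 1 - 11/(2334/5) = 2279/2334.

2279/2334


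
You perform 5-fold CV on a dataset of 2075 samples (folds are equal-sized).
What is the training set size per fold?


Each validation fold has 2075/5 = 415 samples. Training set = 2075 - 415 = 1660.

1660


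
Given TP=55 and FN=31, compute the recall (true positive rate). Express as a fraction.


Recall = TP / (TP + FN) = 55 / 86 = 55/86.

55/86


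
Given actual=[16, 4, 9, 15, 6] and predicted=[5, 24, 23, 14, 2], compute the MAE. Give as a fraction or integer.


MAE = (1/5) * (|16-5|=11 + |4-24|=20 + |9-23|=14 + |15-14|=1 + |6-2|=4). Sum = 50. MAE = 10.

10


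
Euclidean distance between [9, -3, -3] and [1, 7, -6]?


d = sqrt(sum of squared differences). (9-1)^2=64, (-3-7)^2=100, (-3--6)^2=9. Sum = 173.

sqrt(173)


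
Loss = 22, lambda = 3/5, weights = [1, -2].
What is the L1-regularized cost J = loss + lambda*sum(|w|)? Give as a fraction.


L1 norm = sum(|w|) = 3. J = 22 + 3/5 * 3 = 119/5.

119/5


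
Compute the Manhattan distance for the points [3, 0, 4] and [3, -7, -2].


d = sum of absolute differences: |3-3|=0 + |0--7|=7 + |4--2|=6 = 13.

13


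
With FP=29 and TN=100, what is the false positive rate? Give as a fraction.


FPR = FP / (FP + TN) = 29 / 129 = 29/129.

29/129


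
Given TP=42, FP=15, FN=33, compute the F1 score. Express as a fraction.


Precision = 42/57 = 14/19. Recall = 42/75 = 14/25. F1 = 2*P*R/(P+R) = 7/11.

7/11


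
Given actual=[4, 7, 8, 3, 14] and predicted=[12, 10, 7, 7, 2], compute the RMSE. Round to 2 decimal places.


MSE = 46.8000. RMSE = sqrt(46.8000) = 6.84.

6.84


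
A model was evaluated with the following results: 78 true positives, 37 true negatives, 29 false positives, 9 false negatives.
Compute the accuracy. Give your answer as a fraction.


Accuracy = (TP + TN) / (TP + TN + FP + FN) = (78 + 37) / 153 = 115/153.

115/153


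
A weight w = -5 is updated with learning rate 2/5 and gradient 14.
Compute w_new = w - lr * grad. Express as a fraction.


w_new = -5 - 2/5 * 14 = -5 - 28/5 = -53/5.

-53/5


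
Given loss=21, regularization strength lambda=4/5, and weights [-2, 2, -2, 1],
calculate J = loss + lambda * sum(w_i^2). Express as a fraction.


L2 sq norm = sum(w^2) = 13. J = 21 + 4/5 * 13 = 157/5.

157/5


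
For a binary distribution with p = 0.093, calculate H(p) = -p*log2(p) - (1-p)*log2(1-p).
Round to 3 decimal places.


H = -0.093*log2(0.093) - 0.907*log2(0.907) = 0.446.

0.446
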